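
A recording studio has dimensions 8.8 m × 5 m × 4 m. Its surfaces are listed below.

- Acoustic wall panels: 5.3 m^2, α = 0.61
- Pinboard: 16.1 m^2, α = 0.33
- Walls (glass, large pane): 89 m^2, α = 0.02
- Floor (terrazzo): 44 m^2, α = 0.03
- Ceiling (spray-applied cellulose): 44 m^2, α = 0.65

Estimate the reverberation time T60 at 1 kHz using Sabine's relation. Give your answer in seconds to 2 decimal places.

Total absorption A = 5.3·0.61 + 16.1·0.33 + 89·0.02 + 44·0.03 + 44·0.65
  = 3.233 + 5.313 + 1.780 + 1.320 + 28.600 = 40.246 m^2 sabins.
Room volume: 176 m³.
T = 0.161 V/A = 0.161·176/40.246 = 0.70 s.

0.70 s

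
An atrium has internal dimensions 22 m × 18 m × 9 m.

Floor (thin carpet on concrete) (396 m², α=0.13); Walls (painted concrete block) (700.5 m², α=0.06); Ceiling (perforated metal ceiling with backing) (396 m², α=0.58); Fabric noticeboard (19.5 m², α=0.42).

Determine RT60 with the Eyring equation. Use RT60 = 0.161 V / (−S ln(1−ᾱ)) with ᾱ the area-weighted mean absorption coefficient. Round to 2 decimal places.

S = Σ Sᵢ = 1512.0 m².
Absorption A = 396·0.13 + 700.5·0.06 + 396·0.58 + 19.5·0.42 = 331.380 sabins.
ᾱ = 331.380 / 1512.0 = 0.2192.
Eyring denominator: −S ln(1−ᾱ) = 374.124.
V = 22 × 18 × 9 = 3564 m³.
T = 0.161·V/[−S·ln(1−ᾱ)] = 0.161·3564/374.124 = 1.53 s.

1.53 s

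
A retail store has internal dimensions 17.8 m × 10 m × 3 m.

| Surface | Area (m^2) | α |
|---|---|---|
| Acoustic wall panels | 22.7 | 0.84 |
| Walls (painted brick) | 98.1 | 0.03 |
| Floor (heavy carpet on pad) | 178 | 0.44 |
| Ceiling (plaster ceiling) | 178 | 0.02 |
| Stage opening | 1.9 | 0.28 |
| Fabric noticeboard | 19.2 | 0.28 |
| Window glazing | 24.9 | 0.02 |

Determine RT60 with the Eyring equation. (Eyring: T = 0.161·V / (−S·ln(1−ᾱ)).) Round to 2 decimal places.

S = Σ Sᵢ = 522.8 m^2.
Σ(Sᵢαᵢ) = 22.7×0.84 + 98.1×0.03 + 178×0.44 + 178×0.02 + 1.9×0.28 + 19.2×0.28 + 24.9×0.02 = 110.297.
Mean coefficient ᾱ = A/S = 0.2110.
−S·ln(1−ᾱ) = −522.8 × ln(1 − 0.2110) = 123.898.
V = 17.8 × 10 × 3 = 534 m³.
RT60 = 0.161 × 534 / 123.898 = 0.69 s.

0.69 s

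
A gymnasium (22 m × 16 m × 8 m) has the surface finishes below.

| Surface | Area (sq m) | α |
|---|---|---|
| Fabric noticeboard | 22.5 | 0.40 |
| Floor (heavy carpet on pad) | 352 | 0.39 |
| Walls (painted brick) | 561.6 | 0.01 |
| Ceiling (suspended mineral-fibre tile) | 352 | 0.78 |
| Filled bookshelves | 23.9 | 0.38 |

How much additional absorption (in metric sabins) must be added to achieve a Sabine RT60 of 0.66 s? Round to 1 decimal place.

Summing Sᵢαᵢ: 9.000 + 137.280 + 5.616 + 274.560 + 9.082 → A₁ = 435.538 sabins.
For T = 0.66 s, need A₂ = 0.161·V/T = 0.161·2816/0.66 = 686.933 sabins.
ΔA = A₂ − A₁ = 686.933 − 435.538 = 251.4 sabins.

251.4 sabins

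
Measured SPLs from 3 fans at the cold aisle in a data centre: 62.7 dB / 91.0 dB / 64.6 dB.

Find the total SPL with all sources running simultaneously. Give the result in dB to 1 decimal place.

91.0 dB

Converting to relative power and adding: 10^(62.7/10) + 10^(91.0/10) + 10^(64.6/10) = 1.264e+09.
Combined level = 10 log₁₀(1.264e+09) = 91.0 dB.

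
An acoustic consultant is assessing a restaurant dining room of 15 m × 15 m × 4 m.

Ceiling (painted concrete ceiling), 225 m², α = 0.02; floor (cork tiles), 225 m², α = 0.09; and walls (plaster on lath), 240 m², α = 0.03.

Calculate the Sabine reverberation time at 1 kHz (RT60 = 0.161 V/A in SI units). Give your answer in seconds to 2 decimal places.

4.54 s

Summing Sᵢαᵢ: 4.500 + 20.250 + 7.200 → A = 31.950 sabins.
Volume V = 15 × 15 × 4 = 900 m³.
Sabine: RT60 = 0.161 × 900 / 31.950 = 4.54 s.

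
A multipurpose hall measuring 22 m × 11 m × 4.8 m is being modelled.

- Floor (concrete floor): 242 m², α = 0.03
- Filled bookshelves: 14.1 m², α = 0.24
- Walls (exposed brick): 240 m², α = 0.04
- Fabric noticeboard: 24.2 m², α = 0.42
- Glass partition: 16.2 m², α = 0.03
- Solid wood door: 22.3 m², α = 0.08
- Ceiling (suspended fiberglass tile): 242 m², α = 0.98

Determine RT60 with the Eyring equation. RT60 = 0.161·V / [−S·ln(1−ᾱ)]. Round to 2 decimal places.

0.57 seconds

Total surface area S = 242 + 14.1 + 240 + 24.2 + 16.2 + 22.3 + 242 = 800.8 m².
Σ(Sᵢαᵢ) = 242·0.03 + 14.1·0.24 + 240·0.04 + 24.2·0.42 + 16.2·0.03 + 22.3·0.08 + 242·0.98 = 269.838.
ᾱ = 269.838 / 800.8 = 0.3370.
−S·ln(1−ᾱ) = −800.8 × ln(1 − 0.3370) = 329.113.
V = 22 × 11 × 4.8 = 1161.6 m³.
T = 0.161·V/[−S·ln(1−ᾱ)] = 0.161·1161.6/329.113 = 0.57 s.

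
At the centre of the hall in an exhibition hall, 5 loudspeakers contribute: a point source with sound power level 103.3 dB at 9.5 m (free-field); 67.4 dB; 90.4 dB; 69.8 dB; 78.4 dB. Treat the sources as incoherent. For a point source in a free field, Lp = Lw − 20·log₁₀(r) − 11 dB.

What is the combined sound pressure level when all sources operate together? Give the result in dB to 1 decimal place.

90.8 dB

Source at 9.5 m: Lp = 103.3 − 20·log₁₀(9.5) − 11 = 72.7 dB.
Converting to relative power and adding: 10^(72.7/10) + 10^(67.4/10) + 10^(90.4/10) + 10^(69.8/10) + 10^(78.4/10) = 1.199e+09.
Back to dB: 10·log₁₀ Σ = 90.8 dB.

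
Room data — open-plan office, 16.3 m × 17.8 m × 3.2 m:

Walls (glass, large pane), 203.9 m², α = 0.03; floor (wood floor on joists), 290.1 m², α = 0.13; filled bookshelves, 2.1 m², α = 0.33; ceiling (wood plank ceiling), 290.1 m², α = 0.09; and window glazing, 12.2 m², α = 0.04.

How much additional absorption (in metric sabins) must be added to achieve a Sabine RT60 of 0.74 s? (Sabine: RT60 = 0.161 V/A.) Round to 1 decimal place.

130.9 sabins

A₁ = Σ Sᵢαᵢ = 203.9*0.03 + 290.1*0.13 + 2.1*0.33 + 290.1*0.09 + 12.2*0.04 = 71.120 sabins.
For T = 0.74 s, need A₂ = 0.161·V/T = 0.161·928.448/0.74 = 202.000 sabins.
ΔA = A₂ − A₁ = 202.000 − 71.120 = 130.9 sabins.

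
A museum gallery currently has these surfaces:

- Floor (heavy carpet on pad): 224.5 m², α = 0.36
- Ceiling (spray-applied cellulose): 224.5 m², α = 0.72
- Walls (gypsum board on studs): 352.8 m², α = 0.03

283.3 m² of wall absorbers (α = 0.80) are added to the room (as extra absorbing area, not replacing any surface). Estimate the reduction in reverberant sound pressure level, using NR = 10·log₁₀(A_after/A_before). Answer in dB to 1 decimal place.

Summing Sᵢαᵢ: 80.820 + 161.640 + 10.584 → A_before = 253.044 sabins.
Added absorption = 283.3 × 0.80 = 226.640 sabins.
A_after = 253.044 + 226.640 = 479.684 sabins.
NR = 10·log₁₀(479.684/253.044) = 2.8 dB.

2.8 dB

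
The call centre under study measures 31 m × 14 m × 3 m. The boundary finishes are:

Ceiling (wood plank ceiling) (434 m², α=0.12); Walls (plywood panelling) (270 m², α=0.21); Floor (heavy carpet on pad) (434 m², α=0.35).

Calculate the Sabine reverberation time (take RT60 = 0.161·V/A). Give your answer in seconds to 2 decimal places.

Total absorption A = 434*0.12 + 270*0.21 + 434*0.35
  = 52.080 + 56.700 + 151.900 = 260.680 m² sabins.
Volume V = 31 × 14 × 3 = 1302 m³.
RT60 = 0.161 · V / A = 0.161 × 1302 / 260.680 = 0.80 s.

0.80 s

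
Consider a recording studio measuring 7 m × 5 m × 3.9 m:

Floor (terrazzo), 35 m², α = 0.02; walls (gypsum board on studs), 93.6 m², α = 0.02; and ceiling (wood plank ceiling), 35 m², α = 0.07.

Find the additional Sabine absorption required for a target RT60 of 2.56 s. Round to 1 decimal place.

A₁ = Σ Sᵢαᵢ = 35*0.02 + 93.6*0.02 + 35*0.07 = 5.022 sabins.
V = 136.5 m³. Required absorption A₂ = 0.161 × 136.5 / 2.56 = 8.585 sabins.
ΔA = A₂ − A₁ = 8.585 − 5.022 = 3.6 sabins.

3.6 sabins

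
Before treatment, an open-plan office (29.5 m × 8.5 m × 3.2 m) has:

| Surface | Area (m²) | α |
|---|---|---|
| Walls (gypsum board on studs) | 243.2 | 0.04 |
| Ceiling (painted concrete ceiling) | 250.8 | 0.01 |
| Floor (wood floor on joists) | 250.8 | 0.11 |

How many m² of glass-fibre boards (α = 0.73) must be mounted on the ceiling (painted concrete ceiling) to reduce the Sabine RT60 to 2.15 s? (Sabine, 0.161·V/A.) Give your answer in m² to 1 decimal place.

28.1

Equivalent absorption area: A₁ = 243.2*0.04 + 250.8*0.01 + 250.8*0.11 = 39.824 m².
V = 802.4 m³. Target absorption A₂ = 0.161 × 802.4 / 2.15 = 60.087 sabins.
Absorption to add: 60.087 − 39.824 = 20.263 sabins.
Each m² of panel replacing the ceiling (painted concrete ceiling) adds (0.73 − 0.01) = 0.72 sabins.
Panel area = 20.263 / 0.72 = 28.1 m².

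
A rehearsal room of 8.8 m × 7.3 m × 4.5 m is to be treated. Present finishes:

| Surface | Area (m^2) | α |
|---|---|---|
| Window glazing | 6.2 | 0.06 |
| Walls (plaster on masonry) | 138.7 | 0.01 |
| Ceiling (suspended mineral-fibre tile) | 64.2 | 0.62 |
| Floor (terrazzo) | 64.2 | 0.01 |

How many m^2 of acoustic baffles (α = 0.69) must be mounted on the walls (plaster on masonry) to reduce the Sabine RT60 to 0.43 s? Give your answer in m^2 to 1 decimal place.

97.1

A₁ = Σ Sᵢαᵢ = 6.2·0.06 + 138.7·0.01 + 64.2·0.62 + 64.2·0.01 = 42.205 sabins.
V = 289.08 m³. Target absorption A₂ = 0.161 × 289.08 / 0.43 = 108.237 sabins.
ΔA needed = 108.237 − 42.205 = 66.032 sabins.
Each m^2 of panel replacing the walls (plaster on masonry) adds (0.69 − 0.01) = 0.68 sabins.
Area = ΔA/Δα = 66.032/0.68 = 97.1 m^2.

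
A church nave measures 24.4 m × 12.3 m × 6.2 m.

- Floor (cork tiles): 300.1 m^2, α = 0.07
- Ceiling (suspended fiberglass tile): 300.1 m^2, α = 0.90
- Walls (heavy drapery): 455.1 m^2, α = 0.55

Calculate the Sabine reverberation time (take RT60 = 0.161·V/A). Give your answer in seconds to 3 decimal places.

Total absorption A = 300.1*0.07 + 300.1*0.90 + 455.1*0.55
  = 21.007 + 270.090 + 250.305 = 541.402 m^2 sabins.
Volume V = 24.4 × 12.3 × 6.2 = 1860.744 m³.
RT60 = 0.161 · V / A = 0.161 × 1860.744 / 541.402 = 0.553 s.

0.553 s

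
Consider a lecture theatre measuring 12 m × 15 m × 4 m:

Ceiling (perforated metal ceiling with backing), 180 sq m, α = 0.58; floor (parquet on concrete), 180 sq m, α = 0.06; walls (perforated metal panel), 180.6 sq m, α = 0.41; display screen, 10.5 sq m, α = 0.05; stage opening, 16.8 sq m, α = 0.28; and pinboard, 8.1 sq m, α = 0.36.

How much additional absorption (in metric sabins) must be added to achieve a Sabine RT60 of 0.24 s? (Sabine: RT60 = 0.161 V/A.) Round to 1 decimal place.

Equivalent absorption area: A₁ = 180*0.58 + 180*0.06 + 180.6*0.41 + 10.5*0.05 + 16.8*0.28 + 8.1*0.36 = 197.391 sq m.
Target A₂ = 0.161·720/0.24 = 483.000 sabins (V = 720 m³).
Additional absorption ΔA = 483.000 − 197.391 = 285.6 sabins.

285.6 sabins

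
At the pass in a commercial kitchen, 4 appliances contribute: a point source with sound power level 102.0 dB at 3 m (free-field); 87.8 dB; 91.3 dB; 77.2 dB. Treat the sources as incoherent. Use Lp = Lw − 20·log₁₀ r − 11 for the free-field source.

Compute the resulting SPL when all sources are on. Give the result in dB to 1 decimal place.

93.3 dB

Source at 3 m: Lp = 102.0 − 20·log₁₀(3) − 11 = 81.5 dB.
Converting to relative power and adding: 10^(81.5/10) + 10^(87.8/10) + 10^(91.3/10) + 10^(77.2/10) = 2.145e+09.
Combined level = 10 log₁₀(2.145e+09) = 93.3 dB.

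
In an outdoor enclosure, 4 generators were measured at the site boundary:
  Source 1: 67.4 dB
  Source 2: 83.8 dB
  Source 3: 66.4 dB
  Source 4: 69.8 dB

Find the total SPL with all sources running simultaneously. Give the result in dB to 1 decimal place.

Sum in the linear (power) domain: Σ 10^(Lᵢ/10) = 10^(67.4/10) + 10^(83.8/10) + 10^(66.4/10) + 10^(69.8/10) = 2.593e+08.
Back to dB: 10·log₁₀ Σ = 84.1 dB.

84.1 dB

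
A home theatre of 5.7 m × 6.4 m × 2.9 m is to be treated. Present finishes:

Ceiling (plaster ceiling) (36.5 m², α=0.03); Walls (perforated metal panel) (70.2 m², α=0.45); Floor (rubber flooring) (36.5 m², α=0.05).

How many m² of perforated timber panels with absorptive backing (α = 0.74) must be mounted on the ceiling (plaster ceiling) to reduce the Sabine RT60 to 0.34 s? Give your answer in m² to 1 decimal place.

22.0

Summing Sᵢαᵢ: 1.095 + 31.590 + 1.825 → A₁ = 34.510 sabins.
Required A₂ = 0.161·105.792/0.34 = 50.096 sabins.
Absorption to add: 50.096 − 34.510 = 15.586 sabins.
Each m² of panel replacing the ceiling (plaster ceiling) adds (0.74 − 0.03) = 0.71 sabins.
Area = ΔA/Δα = 15.586/0.71 = 22.0 m².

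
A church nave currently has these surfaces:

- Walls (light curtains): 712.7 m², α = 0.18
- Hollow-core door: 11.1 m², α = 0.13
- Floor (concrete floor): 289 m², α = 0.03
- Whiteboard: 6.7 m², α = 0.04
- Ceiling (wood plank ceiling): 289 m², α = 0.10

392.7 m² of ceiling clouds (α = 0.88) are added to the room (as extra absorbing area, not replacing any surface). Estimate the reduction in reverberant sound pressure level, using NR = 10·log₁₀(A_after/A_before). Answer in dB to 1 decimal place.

4.9 dB

Total absorption A_before = 712.7×0.18 + 11.1×0.13 + 289×0.03 + 6.7×0.04 + 289×0.10
  = 128.286 + 1.443 + 8.670 + 0.268 + 28.900 = 167.567 m² sabins.
Added absorption = 392.7 × 0.88 = 345.576 sabins.
New total A_after = 513.143 sabins.
NR = 10·log₁₀(513.143/167.567) = 4.9 dB.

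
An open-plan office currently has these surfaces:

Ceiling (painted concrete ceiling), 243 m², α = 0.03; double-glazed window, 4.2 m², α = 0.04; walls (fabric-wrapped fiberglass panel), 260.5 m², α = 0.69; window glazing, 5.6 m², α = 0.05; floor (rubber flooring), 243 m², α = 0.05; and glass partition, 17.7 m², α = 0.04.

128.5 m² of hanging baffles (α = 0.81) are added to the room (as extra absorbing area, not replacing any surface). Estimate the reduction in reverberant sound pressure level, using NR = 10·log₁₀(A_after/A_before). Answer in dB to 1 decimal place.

Equivalent absorption area: A_before = 243*0.03 + 4.2*0.04 + 260.5*0.69 + 5.6*0.05 + 243*0.05 + 17.7*0.04 = 200.341 m².
Added absorption = 128.5 × 0.81 = 104.085 sabins.
New total A_after = 304.426 sabins.
NR = 10·log₁₀(304.426/200.341) = 1.8 dB.

1.8 dB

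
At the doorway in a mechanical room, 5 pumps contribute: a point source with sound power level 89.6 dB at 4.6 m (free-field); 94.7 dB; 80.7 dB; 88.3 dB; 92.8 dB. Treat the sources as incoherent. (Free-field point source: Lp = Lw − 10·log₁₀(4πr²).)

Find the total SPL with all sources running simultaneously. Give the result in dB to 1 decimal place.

97.5 dB

Source at 4.6 m: Lp = 89.6 − 10·log₁₀(4π·4.6²) = 89.6 − 10·log₁₀(265.904) = 65.4 dB.
Σ 10^(Lᵢ/10) = 5.654e+09.
L_total = 10·log₁₀(5.654e+09) = 97.5 dB.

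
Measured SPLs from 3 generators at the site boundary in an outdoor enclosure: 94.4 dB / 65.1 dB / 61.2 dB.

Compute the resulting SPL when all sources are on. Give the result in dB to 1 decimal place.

94.4 dB

Σ 10^(Lᵢ/10) = 2.759e+09.
L_total = 10·log₁₀(2.759e+09) = 94.4 dB.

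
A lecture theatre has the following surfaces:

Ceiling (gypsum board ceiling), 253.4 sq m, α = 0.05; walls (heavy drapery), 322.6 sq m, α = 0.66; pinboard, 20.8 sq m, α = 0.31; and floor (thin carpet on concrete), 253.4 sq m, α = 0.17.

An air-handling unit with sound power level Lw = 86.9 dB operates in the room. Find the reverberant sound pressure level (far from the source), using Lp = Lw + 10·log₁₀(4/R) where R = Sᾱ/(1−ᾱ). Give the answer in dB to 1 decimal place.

66.8 dB

Σ(Sᵢαᵢ) = 253.4×0.05 + 322.6×0.66 + 20.8×0.31 + 253.4×0.17 = 275.112; total area S = 850.2 sq m.
ᾱ = 0.3236, so room constant R = A/(1−ᾱ) = 406.730 sq m.
Lp = 86.9 + 10·log₁₀(4/406.730) = 86.9 + (-20.07) = 66.8 dB.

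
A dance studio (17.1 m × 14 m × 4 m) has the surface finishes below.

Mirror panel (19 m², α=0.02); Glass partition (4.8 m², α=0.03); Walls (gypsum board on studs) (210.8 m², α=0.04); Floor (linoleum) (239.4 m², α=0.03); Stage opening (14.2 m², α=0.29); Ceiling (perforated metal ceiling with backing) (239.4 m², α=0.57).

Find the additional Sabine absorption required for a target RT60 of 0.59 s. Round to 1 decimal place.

104.6 sabins

Summing Sᵢαᵢ: 0.380 + 0.144 + 8.432 + 7.182 + 4.118 + 136.458 → A₁ = 156.714 sabins.
V = 957.6 m³. Required absorption A₂ = 0.161 × 957.6 / 0.59 = 261.311 sabins.
Additional absorption ΔA = 261.311 − 156.714 = 104.6 sabins.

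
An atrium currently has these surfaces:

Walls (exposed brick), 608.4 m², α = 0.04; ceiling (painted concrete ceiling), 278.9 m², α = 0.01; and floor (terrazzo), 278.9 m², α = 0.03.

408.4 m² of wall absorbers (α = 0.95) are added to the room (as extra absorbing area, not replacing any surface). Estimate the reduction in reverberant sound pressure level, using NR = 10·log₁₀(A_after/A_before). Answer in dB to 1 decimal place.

Equivalent absorption area: A_before = 608.4·0.04 + 278.9·0.01 + 278.9·0.03 = 35.492 m².
Treatment contributes 408.4·0.95 = 387.980 sabins.
A_after = 35.492 + 387.980 = 423.472 sabins.
NR = 10·log₁₀(423.472/35.492) = 10.8 dB.

10.8 dB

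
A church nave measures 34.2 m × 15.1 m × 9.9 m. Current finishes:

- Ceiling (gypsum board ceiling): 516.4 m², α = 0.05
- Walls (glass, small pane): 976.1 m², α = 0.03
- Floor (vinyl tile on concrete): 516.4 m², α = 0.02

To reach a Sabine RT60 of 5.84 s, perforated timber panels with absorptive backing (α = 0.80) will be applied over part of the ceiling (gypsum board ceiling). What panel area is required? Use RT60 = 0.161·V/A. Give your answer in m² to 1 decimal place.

Total absorption A₁ = 516.4·0.05 + 976.1·0.03 + 516.4·0.02
  = 25.820 + 29.283 + 10.328 = 65.431 m² sabins.
Required A₂ = 0.161·5112.558/5.84 = 140.946 sabins.
Absorption to add: 140.946 − 65.431 = 75.515 sabins.
Each m² of panel replacing the ceiling (gypsum board ceiling) adds (0.80 − 0.05) = 0.75 sabins.
Area = ΔA/Δα = 75.515/0.75 = 100.7 m².

100.7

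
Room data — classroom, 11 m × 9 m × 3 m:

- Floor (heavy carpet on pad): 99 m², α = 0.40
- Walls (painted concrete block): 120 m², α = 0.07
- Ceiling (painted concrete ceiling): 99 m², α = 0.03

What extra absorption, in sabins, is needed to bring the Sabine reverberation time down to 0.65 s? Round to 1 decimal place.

Summing Sᵢαᵢ: 39.600 + 8.400 + 2.970 → A₁ = 50.970 sabins.
Target A₂ = 0.161·297/0.65 = 73.565 sabins (V = 297 m³).
ΔA = A₂ − A₁ = 73.565 − 50.970 = 22.6 sabins.

22.6 sabins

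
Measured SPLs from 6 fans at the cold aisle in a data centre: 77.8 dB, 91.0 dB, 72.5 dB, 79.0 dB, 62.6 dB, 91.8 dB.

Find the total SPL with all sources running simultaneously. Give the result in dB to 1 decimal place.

Sum in the linear (power) domain: Σ 10^(Lᵢ/10) = 10^(77.8/10) + 10^(91.0/10) + 10^(72.5/10) + 10^(79.0/10) + 10^(62.6/10) + 10^(91.8/10) = 2.932e+09.
Combined level = 10 log₁₀(2.932e+09) = 94.7 dB.

94.7 dB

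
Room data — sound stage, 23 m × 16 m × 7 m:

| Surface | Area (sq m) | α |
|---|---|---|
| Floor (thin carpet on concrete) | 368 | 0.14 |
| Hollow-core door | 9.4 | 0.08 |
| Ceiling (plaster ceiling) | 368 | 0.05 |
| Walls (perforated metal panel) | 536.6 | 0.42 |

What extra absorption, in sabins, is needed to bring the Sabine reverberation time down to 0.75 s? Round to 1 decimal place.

Summing Sᵢαᵢ: 51.520 + 0.752 + 18.400 + 225.372 → A₁ = 296.044 sabins.
For T = 0.75 s, need A₂ = 0.161·V/T = 0.161·2576/0.75 = 552.981 sabins.
Shortfall: 552.981 − 296.044 = 256.9 sabins.

256.9 sabins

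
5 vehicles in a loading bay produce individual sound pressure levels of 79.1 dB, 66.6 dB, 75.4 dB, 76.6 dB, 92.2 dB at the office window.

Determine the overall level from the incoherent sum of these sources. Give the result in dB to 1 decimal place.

92.6 dB

Sum in the linear (power) domain: Σ 10^(Lᵢ/10) = 10^(79.1/10) + 10^(66.6/10) + 10^(75.4/10) + 10^(76.6/10) + 10^(92.2/10) = 1.826e+09.
Back to dB: 10·log₁₀ Σ = 92.6 dB.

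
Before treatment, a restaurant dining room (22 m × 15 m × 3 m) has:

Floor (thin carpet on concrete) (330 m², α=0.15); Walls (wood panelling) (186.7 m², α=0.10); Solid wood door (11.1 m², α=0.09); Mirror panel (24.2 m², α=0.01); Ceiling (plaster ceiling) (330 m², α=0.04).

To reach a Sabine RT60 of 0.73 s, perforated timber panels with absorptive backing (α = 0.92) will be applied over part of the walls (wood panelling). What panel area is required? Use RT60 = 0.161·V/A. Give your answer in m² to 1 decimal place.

A₁ = Σ Sᵢαᵢ = 330·0.15 + 186.7·0.10 + 11.1·0.09 + 24.2·0.01 + 330·0.04 = 82.611 sabins.
V = 990 m³. Target absorption A₂ = 0.161 × 990 / 0.73 = 218.342 sabins.
Absorption to add: 218.342 − 82.611 = 135.731 sabins.
Net gain per m²: Δα = 0.92 − 0.10 = 0.82.
Panel area = 135.731 / 0.82 = 165.5 m².

165.5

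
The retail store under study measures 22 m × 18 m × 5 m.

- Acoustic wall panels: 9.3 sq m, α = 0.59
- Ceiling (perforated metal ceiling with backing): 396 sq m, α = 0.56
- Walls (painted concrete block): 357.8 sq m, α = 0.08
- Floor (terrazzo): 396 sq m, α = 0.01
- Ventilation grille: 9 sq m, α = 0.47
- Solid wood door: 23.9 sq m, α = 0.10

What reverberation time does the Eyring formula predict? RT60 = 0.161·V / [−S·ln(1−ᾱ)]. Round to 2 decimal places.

S = Σ Sᵢ = 1192.0 sq m.
Absorption A = 9.3×0.59 + 396×0.56 + 357.8×0.08 + 396×0.01 + 9×0.47 + 23.9×0.10 = 266.451 sabins.
Mean coefficient ᾱ = A/S = 0.2235.
Eyring denominator: −S ln(1−ᾱ) = 301.527.
V = 22 × 18 × 5 = 1980 m³.
RT60 = 0.161 × 1980 / 301.527 = 1.06 s.

1.06 s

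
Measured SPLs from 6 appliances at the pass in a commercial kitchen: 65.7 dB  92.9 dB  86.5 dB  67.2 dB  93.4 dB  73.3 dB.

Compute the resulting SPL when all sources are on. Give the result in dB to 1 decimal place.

96.6 dB

Σ 10^(Lᵢ/10) = 4.615e+09.
Back to dB: 10·log₁₀ Σ = 96.6 dB.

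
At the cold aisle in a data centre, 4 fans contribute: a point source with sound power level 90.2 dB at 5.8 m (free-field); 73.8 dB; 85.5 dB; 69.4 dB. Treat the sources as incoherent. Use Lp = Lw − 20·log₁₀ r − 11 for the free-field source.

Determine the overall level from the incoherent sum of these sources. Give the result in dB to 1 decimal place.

85.9 dB

Source at 5.8 m: Lp = 90.2 − 20·log₁₀(5.8) − 11 = 63.9 dB.
Converting to relative power and adding: 10^(63.9/10) + 10^(73.8/10) + 10^(85.5/10) + 10^(69.4/10) = 3.9e+08.
Combined level = 10 log₁₀(3.9e+08) = 85.9 dB.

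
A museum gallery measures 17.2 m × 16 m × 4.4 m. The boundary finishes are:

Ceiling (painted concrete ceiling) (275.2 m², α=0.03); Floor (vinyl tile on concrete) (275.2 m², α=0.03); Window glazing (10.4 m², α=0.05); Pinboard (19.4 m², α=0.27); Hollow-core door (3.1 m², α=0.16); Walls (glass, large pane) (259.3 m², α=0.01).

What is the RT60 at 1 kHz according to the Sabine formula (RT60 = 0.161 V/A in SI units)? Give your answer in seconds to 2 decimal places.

Total absorption A = 275.2×0.03 + 275.2×0.03 + 10.4×0.05 + 19.4×0.27 + 3.1×0.16 + 259.3×0.01
  = 8.256 + 8.256 + 0.520 + 5.238 + 0.496 + 2.593 = 25.359 m² sabins.
V = 17.2·16·4.4 = 1210.88 m³.
RT60 = 0.161 · V / A = 0.161 × 1210.88 / 25.359 = 7.69 s.

7.69 seconds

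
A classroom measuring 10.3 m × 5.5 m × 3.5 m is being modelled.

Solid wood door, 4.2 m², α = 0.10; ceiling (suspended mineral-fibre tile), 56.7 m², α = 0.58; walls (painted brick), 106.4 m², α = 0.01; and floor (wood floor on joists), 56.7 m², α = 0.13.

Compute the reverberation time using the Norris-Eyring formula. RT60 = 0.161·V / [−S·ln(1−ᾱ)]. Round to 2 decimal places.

S = Σ Sᵢ = 224.0 m².
Absorption A = 4.2·0.10 + 56.7·0.58 + 106.4·0.01 + 56.7·0.13 = 41.741 sabins.
Mean coefficient ᾱ = A/S = 0.1863.
Eyring denominator: −S ln(1−ᾱ) = 46.181.
V = 10.3 × 5.5 × 3.5 = 198.275 m³.
T = 0.161·V/[−S·ln(1−ᾱ)] = 0.161·198.275/46.181 = 0.69 s.

0.69 s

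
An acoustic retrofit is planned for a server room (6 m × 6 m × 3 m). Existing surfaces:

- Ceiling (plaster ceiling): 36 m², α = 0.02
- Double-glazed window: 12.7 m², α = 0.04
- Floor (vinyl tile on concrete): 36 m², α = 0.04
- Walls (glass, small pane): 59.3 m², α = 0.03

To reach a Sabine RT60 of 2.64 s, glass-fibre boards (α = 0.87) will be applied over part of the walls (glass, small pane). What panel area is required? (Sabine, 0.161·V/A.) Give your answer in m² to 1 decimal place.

A₁ = Σ Sᵢαᵢ = 36*0.02 + 12.7*0.04 + 36*0.04 + 59.3*0.03 = 4.447 sabins.
Required A₂ = 0.161·108/2.64 = 6.586 sabins.
ΔA needed = 6.586 − 4.447 = 2.139 sabins.
Net gain per m²: Δα = 0.87 − 0.03 = 0.84.
Area = ΔA/Δα = 2.139/0.84 = 2.5 m².

2.5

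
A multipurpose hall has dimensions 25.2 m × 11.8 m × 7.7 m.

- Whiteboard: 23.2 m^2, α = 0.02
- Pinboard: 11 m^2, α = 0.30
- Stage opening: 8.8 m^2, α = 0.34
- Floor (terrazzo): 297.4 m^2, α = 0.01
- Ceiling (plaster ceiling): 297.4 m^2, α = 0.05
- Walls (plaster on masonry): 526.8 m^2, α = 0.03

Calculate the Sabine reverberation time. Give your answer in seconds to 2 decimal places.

Summing Sᵢαᵢ: 0.464 + 3.300 + 2.992 + 2.974 + 14.870 + 15.804 → A = 40.404 sabins.
Volume V = 25.2 × 11.8 × 7.7 = 2289.672 m³.
RT60 = 0.161 · V / A = 0.161 × 2289.672 / 40.404 = 9.12 s.

9.12 seconds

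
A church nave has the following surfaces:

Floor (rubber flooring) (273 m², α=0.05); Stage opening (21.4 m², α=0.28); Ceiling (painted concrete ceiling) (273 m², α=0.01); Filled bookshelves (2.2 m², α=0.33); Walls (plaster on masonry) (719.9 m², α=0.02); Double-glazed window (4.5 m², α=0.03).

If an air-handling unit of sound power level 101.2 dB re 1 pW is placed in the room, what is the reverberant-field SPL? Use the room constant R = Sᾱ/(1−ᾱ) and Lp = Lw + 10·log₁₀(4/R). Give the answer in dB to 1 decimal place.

91.3 dB

A = 37.631 sabins; S = 1294.0 m².
ᾱ = 0.0291, so room constant R = A/(1−ᾱ) = 38.759 m².
Lp = Lw + 10 log₁₀(4/R) = 101.2 -9.86 = 91.3 dB.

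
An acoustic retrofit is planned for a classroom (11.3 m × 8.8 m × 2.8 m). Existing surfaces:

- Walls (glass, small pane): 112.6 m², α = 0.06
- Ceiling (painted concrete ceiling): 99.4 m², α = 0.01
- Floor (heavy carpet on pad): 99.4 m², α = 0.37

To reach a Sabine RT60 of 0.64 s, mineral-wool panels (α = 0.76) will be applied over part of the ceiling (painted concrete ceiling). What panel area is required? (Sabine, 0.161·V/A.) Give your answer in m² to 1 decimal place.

34.0

Total absorption A₁ = 112.6*0.06 + 99.4*0.01 + 99.4*0.37
  = 6.756 + 0.994 + 36.778 = 44.528 m² sabins.
Required A₂ = 0.161·278.432/0.64 = 70.043 sabins.
ΔA needed = 70.043 − 44.528 = 25.515 sabins.
Each m² of panel replacing the ceiling (painted concrete ceiling) adds (0.76 − 0.01) = 0.75 sabins.
Panel area = 25.515 / 0.75 = 34.0 m².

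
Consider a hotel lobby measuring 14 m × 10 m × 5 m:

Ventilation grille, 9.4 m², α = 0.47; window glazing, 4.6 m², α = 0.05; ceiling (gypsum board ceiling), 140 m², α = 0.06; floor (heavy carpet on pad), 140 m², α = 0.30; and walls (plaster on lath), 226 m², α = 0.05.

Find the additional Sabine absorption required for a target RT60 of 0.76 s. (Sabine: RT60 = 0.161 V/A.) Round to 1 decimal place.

Equivalent absorption area: A₁ = 9.4·0.47 + 4.6·0.05 + 140·0.06 + 140·0.30 + 226·0.05 = 66.348 m².
Target A₂ = 0.161·700/0.76 = 148.289 sabins (V = 700 m³).
Shortfall: 148.289 − 66.348 = 81.9 sabins.

81.9 sabins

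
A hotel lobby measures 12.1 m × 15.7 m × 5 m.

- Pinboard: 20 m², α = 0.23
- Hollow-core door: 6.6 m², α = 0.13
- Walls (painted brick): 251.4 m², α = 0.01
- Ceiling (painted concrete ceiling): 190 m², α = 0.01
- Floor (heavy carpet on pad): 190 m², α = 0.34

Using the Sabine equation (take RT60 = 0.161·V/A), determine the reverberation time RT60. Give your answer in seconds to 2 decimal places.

2.05 s

A = Σ Sᵢαᵢ = 20·0.23 + 6.6·0.13 + 251.4·0.01 + 190·0.01 + 190·0.34 = 74.472 sabins.
V = 12.1·15.7·5 = 949.85 m³.
T = 0.161 V/A = 0.161·949.85/74.472 = 2.05 s.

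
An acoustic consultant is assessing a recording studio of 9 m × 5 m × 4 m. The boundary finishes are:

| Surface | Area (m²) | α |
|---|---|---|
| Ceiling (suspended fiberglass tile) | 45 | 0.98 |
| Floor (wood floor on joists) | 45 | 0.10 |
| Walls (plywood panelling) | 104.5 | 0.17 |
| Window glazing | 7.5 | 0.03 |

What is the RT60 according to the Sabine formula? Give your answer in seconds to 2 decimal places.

Equivalent absorption area: A = 45×0.98 + 45×0.10 + 104.5×0.17 + 7.5×0.03 = 66.590 m².
Room volume: 180 m³.
T = 0.161 V/A = 0.161·180/66.590 = 0.44 s.

0.44 s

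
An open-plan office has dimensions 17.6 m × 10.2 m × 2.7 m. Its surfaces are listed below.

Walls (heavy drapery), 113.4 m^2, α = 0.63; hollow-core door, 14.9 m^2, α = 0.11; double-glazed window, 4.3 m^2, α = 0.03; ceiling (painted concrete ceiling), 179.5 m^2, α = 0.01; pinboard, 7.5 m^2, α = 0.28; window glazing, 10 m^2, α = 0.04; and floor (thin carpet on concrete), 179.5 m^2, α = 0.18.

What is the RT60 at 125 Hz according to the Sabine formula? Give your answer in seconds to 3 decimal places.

0.711 s

Total absorption A = 113.4·0.63 + 14.9·0.11 + 4.3·0.03 + 179.5·0.01 + 7.5·0.28 + 10·0.04 + 179.5·0.18
  = 71.442 + 1.639 + 0.129 + 1.795 + 2.100 + 0.400 + 32.310 = 109.815 m^2 sabins.
Room volume: 484.704 m³.
Sabine: RT60 = 0.161 × 484.704 / 109.815 = 0.711 s.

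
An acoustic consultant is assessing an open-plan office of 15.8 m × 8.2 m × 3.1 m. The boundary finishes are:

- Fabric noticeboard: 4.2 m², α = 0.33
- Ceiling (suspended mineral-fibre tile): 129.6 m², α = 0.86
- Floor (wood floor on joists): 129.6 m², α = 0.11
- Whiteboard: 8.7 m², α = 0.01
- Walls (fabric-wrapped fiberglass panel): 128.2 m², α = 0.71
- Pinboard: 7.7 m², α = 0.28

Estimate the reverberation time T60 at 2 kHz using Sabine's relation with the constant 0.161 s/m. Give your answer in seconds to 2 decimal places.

0.29 sec

A = Σ Sᵢαᵢ = 4.2×0.33 + 129.6×0.86 + 129.6×0.11 + 8.7×0.01 + 128.2×0.71 + 7.7×0.28 = 220.363 sabins.
V = 15.8·8.2·3.1 = 401.636 m³.
T = 0.161 V/A = 0.161·401.636/220.363 = 0.29 s.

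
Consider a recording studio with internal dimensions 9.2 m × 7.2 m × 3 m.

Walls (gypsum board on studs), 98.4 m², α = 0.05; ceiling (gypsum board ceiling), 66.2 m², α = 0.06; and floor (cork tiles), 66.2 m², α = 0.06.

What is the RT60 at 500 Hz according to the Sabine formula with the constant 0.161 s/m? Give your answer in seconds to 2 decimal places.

2.49 seconds

Total absorption A = 98.4*0.05 + 66.2*0.06 + 66.2*0.06
  = 4.920 + 3.972 + 3.972 = 12.864 m² sabins.
V = 9.2·7.2·3 = 198.72 m³.
Sabine: RT60 = 0.161 × 198.72 / 12.864 = 2.49 s.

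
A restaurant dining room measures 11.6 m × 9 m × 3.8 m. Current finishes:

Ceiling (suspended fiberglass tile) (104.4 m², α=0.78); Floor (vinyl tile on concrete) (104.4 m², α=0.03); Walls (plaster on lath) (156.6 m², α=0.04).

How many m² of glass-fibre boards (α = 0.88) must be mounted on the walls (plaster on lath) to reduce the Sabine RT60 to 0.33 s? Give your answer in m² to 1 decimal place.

122.3

Summing Sᵢαᵢ: 81.432 + 3.132 + 6.264 → A₁ = 90.828 sabins.
V = 396.72 m³. Target absorption A₂ = 0.161 × 396.72 / 0.33 = 193.551 sabins.
Absorption to add: 193.551 − 90.828 = 102.723 sabins.
Net gain per m²: Δα = 0.88 − 0.04 = 0.84.
Panel area = 102.723 / 0.84 = 122.3 m².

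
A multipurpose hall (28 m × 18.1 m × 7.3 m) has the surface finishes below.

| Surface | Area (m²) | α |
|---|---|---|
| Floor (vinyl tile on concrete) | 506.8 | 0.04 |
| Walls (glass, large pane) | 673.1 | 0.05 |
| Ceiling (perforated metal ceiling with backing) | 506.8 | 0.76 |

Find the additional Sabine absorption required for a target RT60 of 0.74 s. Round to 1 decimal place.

365.8 sabins

Summing Sᵢαᵢ: 20.272 + 33.655 + 385.168 → A₁ = 439.095 sabins.
Target A₂ = 0.161·3699.64/0.74 = 804.922 sabins (V = 3699.64 m³).
ΔA = A₂ − A₁ = 804.922 − 439.095 = 365.8 sabins.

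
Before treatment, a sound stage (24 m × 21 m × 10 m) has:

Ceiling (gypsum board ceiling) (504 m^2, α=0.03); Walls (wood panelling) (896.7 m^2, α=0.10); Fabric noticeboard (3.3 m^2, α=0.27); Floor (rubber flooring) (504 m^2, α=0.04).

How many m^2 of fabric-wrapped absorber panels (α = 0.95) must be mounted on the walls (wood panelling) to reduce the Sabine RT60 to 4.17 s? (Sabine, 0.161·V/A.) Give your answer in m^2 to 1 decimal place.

Summing Sᵢαᵢ: 15.120 + 89.670 + 0.891 + 20.160 → A₁ = 125.841 sabins.
Required A₂ = 0.161·5040/4.17 = 194.590 sabins.
ΔA needed = 194.590 − 125.841 = 68.749 sabins.
Each m^2 of panel replacing the walls (wood panelling) adds (0.95 − 0.10) = 0.85 sabins.
Area = ΔA/Δα = 68.749/0.85 = 80.9 m^2.

80.9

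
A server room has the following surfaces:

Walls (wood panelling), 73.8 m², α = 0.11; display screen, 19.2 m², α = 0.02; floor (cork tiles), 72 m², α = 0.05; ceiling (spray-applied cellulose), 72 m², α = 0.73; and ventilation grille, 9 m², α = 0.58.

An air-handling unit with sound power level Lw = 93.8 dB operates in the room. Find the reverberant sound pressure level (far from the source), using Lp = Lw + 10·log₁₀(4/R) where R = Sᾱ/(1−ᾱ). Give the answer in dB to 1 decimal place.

Σ(Sᵢαᵢ) = 73.8·0.11 + 19.2·0.02 + 72·0.05 + 72·0.73 + 9·0.58 = 69.882; total area S = 246.0 m².
ᾱ = 0.2841, so room constant R = A/(1−ᾱ) = 97.614 m².
Lp = 93.8 + 10·log₁₀(4/97.614) = 93.8 + (-13.87) = 79.9 dB.

79.9 dB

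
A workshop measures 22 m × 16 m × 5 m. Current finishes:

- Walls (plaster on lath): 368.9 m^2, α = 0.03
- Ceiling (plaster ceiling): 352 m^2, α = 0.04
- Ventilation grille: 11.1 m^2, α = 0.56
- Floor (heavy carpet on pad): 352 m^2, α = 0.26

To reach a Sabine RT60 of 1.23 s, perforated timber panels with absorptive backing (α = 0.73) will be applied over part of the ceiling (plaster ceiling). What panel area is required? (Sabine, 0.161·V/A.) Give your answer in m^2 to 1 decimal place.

A₁ = Σ Sᵢαᵢ = 368.9×0.03 + 352×0.04 + 11.1×0.56 + 352×0.26 = 122.883 sabins.
Required A₂ = 0.161·1760/1.23 = 230.374 sabins.
Absorption to add: 230.374 − 122.883 = 107.491 sabins.
Each m^2 of panel replacing the ceiling (plaster ceiling) adds (0.73 − 0.04) = 0.69 sabins.
Area = ΔA/Δα = 107.491/0.69 = 155.8 m^2.

155.8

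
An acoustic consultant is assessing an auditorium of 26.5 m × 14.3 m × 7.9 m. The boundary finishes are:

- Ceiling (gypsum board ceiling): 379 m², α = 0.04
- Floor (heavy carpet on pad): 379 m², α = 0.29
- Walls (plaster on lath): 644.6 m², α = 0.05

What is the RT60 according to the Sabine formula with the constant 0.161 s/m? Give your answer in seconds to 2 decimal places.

A = Σ Sᵢαᵢ = 379*0.04 + 379*0.29 + 644.6*0.05 = 157.300 sabins.
Room volume: 2993.705 m³.
Sabine: RT60 = 0.161 × 2993.705 / 157.300 = 3.06 s.

3.06 s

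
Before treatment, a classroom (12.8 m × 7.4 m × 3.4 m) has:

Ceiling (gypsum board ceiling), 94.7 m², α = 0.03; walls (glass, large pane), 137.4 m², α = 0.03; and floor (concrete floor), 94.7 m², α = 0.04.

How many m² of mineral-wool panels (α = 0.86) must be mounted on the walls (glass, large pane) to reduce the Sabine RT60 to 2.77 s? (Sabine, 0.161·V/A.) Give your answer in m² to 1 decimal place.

Summing Sᵢαᵢ: 2.841 + 4.122 + 3.788 → A₁ = 10.751 sabins.
Required A₂ = 0.161·322.048/2.77 = 18.718 sabins.
Absorption to add: 18.718 − 10.751 = 7.967 sabins.
Net gain per m²: Δα = 0.86 − 0.03 = 0.83.
Area = ΔA/Δα = 7.967/0.83 = 9.6 m².

9.6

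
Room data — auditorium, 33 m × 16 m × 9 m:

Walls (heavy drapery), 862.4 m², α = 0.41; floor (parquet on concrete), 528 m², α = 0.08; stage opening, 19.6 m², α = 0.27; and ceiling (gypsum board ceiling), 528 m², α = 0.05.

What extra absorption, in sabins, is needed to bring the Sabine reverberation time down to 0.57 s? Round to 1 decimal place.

Equivalent absorption area: A₁ = 862.4×0.41 + 528×0.08 + 19.6×0.27 + 528×0.05 = 427.516 m².
Target A₂ = 0.161·4752/0.57 = 1342.232 sabins (V = 4752 m³).
Shortfall: 1342.232 − 427.516 = 914.7 sabins.

914.7 sabins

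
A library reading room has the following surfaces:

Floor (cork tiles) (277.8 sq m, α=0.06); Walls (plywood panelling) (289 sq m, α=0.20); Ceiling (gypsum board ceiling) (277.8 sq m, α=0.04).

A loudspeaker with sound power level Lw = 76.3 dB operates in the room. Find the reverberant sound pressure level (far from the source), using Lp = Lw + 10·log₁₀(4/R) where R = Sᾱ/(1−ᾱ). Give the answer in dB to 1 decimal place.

62.5 dB

A = 85.580 sabins; S = 844.6 sq m.
ᾱ = 0.1013, so room constant R = A/(1−ᾱ) = 95.226 sq m.
Lp = Lw + 10 log₁₀(4/R) = 76.3 -13.77 = 62.5 dB.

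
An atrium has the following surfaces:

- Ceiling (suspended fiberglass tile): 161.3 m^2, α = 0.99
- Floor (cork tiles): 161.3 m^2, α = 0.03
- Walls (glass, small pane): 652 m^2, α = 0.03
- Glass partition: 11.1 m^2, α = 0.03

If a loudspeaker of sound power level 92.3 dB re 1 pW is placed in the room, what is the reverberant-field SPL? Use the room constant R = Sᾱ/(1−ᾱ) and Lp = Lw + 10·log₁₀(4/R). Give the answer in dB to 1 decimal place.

74.8 dB

Σ(Sᵢαᵢ) = 161.3×0.99 + 161.3×0.03 + 652×0.03 + 11.1×0.03 = 184.419; total area S = 985.7 m^2.
ᾱ = 184.419/985.7 = 0.1871; R = Sᾱ/(1−ᾱ) = 184.419/(1−0.1871) = 226.866 m^2.
Lp = 92.3 + 10·log₁₀(4/226.866) = 92.3 + (-17.54) = 74.8 dB.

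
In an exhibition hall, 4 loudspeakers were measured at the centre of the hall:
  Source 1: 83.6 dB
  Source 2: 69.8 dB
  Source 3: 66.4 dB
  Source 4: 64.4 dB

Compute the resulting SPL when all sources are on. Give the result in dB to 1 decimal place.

Converting to relative power and adding: 10^(83.6/10) + 10^(69.8/10) + 10^(66.4/10) + 10^(64.4/10) = 2.458e+08.
Combined level = 10 log₁₀(2.458e+08) = 83.9 dB.

83.9 dB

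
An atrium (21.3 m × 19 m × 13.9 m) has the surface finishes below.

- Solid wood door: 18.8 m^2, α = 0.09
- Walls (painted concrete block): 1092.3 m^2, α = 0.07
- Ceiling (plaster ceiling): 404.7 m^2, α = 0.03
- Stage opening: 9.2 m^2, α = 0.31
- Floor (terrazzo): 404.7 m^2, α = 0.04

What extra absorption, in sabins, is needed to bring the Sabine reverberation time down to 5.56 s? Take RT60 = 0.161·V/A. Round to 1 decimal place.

Equivalent absorption area: A₁ = 18.8×0.09 + 1092.3×0.07 + 404.7×0.03 + 9.2×0.31 + 404.7×0.04 = 109.334 m^2.
For T = 5.56 s, need A₂ = 0.161·V/T = 0.161·5625.33/5.56 = 162.892 sabins.
ΔA = A₂ − A₁ = 162.892 − 109.334 = 53.6 sabins.

53.6 sabins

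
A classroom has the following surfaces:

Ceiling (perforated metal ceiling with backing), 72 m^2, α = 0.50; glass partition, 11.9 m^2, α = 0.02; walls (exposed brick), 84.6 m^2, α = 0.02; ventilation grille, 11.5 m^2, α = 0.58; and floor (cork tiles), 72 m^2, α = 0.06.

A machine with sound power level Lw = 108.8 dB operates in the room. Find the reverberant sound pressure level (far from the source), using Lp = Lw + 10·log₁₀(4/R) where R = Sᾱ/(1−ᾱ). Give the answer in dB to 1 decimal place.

97.0 dB

A = 48.920 sabins; S = 252.0 m^2.
ᾱ = 0.1941, so room constant R = A/(1−ᾱ) = 60.702 m^2.
Lp = Lw + 10 log₁₀(4/R) = 108.8 -11.81 = 97.0 dB.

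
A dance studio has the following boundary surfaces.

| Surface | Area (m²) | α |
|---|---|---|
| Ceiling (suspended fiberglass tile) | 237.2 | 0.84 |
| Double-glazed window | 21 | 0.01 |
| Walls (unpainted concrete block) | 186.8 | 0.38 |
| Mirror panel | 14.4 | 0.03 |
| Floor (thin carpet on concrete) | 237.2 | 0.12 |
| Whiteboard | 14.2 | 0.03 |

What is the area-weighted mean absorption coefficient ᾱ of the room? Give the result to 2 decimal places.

Total surface area S = 710.8 m².
A = 237.2·0.84 + 21·0.01 + 186.8·0.38 + 14.4·0.03 + 237.2·0.12 + 14.2·0.03 = 299.764 sabins.
ᾱ = 299.764 / 710.8 = 0.42.

0.42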